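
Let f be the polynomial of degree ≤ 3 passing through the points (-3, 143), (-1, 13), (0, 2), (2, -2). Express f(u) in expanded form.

f(u) = -3u^3 + 6u^2 - 2u + 2

Write f(u) = au^3 + bu^2 + cu + d. Substituting each data point gives a linear system:
  -27a + 9b - 3c + d = 143
  -a + b - c + d = 13
  d = 2
  8a + 4b + 2c + d = -2
Solving the system yields a = -3, b = 6, c = -2, d = 2.
So f(u) = -3u^3 + 6u^2 - 2u + 2.
Check: f(0) = 2. ✓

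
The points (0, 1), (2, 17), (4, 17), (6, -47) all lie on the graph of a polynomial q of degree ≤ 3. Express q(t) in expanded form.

Write q(t) = at^3 + bt^2 + ct + d. Substituting each data point gives a linear system:
  d = 1
  8a + 4b + 2c + d = 17
  64a + 16b + 4c + d = 17
  216a + 36b + 6c + d = -47
Solving the system yields a = -1, b = 4, c = 4, d = 1.
So q(t) = -t³ + 4t² + 4t + 1.
Check: q(0) = 1. ✓

q(t) = -t^3 + 4t^2 + 4t + 1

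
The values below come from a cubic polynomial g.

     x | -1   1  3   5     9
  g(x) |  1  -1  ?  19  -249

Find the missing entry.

The 4 known points determine the degree-3 polynomial uniquely.
Write g(x) = ax^3 + bx^2 + cx + d. Substituting each data point gives a linear system:
  -a + b - c + d = 1
  a + b + c + d = -1
  125a + 25b + 5c + d = 19
  729a + 81b + 9c + d = -249
Solving the system yields a = -1, b = 6, c = 0, d = -6.
So g(x) = -x³ + 6x² - 6.
Then g(3) = 21.

21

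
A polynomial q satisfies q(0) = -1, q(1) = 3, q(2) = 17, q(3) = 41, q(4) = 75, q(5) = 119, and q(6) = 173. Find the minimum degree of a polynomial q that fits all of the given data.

2

Forward differences of the values at u = 0, 1, 2, 3, 4, 5, 6:
  q  : -1  3  17  41  75  119  173
  Δ  : 4  14  24  34  44  54
  Δ^2: 10  10  10  10  10
  Δ^3: 0  0  0  0
  Δ^4: 0  0  0
  Δ^5: 0  0
  Δ^6: 0
The second differences are constant (10) and nonzero, while all higher differences vanish, so the minimal degree is 2.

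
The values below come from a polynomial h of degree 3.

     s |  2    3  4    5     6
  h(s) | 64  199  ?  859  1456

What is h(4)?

The 4 known points determine the degree-3 polynomial uniquely.
Write h(s) = as^3 + bs^2 + cs + d. Substituting each data point gives a linear system:
  8a + 4b + 2c + d = 64
  27a + 9b + 3c + d = 199
  125a + 25b + 5c + d = 859
  216a + 36b + 6c + d = 1456
Solving the system yields a = 6, b = 5, c = -4, d = 4.
So h(s) = 6s^3 + 5s^2 - 4s + 4.
Then h(4) = 452.

452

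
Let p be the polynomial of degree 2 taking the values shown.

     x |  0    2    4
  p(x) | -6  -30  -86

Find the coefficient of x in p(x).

-4

Write p(x) = ax^2 + bx + c. Substituting each data point gives a linear system:
  c = -6
  4a + 2b + c = -30
  16a + 4b + c = -86
Solving the system yields a = -4, b = -4, c = -6.
So p(x) = -4x^2 - 4x - 6.
The coefficient of x is -4.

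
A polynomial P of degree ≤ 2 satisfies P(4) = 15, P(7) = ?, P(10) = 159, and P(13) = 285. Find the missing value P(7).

69

On equispaced nodes a degree-2 polynomial has vanishing third forward difference, so
  - P(4) + 3·P(7) - 3·P(10) + P(13) = 0.
Substituting the known values and solving for P(7):
  3·P(7) = 207
  P(7) = 69.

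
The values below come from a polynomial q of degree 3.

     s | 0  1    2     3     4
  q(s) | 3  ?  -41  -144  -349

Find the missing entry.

-4

On equispaced nodes a degree-3 polynomial has vanishing fourth forward difference, so
  q(0) - 4·q(1) + 6·q(2) - 4·q(3) + q(4) = 0.
Substituting the known values and solving for q(1):
  -4·q(1) = 16
  q(1) = -4.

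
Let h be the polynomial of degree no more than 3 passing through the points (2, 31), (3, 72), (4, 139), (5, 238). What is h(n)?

h(n) = n^3 + 4n^2 + 2n + 3

Using the Lagrange interpolation formula with nodes 2, 3, 4, 5:
  L_0(n) = (n - 3)(n - 4)(n - 5) / -6
  L_1(n) = (n - 2)(n - 4)(n - 5) / 2
  L_2(n) = (n - 2)(n - 3)(n - 5) / -2
  L_3(n) = (n - 2)(n - 3)(n - 4) / 6
Then h(n) = 31·L_0(n) + 72·L_1(n) + 139·L_2(n) + 238·L_3(n).
Expanding and collecting terms gives h(n) = n³ + 4n² + 2n + 3.
Check: h(4) = 139. ✓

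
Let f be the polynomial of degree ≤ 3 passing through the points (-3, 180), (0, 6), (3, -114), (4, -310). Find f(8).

-2834

Write f(t) = at^3 + bt^2 + ct + d. Substituting each data point gives a linear system:
  -27a + 9b - 3c + d = 180
  d = 6
  27a + 9b + 3c + d = -114
  64a + 16b + 4c + d = -310
Solving the system yields a = -6, b = 3, c = 5, d = 6.
So f(t) = -6t³ + 3t² + 5t + 6.
Then f(8) = -2834.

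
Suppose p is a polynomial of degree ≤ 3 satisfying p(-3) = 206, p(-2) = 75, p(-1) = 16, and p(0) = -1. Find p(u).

p(u) = -5u^3 + 6u^2 - 6u - 1

Using the Lagrange interpolation formula with nodes -3, -2, -1, 0:
  L_0(u) = (u + 2)(u + 1)u / -6
  L_1(u) = (u + 3)(u + 1)u / 2
  L_2(u) = (u + 3)(u + 2)u / -2
  L_3(u) = (u + 3)(u + 2)(u + 1) / 6
Then p(u) = 206·L_0(u) + 75·L_1(u) + 16·L_2(u) - 1·L_3(u).
Expanding and collecting terms gives p(u) = -5u^3 + 6u^2 - 6u - 1.
Check: p(-2) = 75. ✓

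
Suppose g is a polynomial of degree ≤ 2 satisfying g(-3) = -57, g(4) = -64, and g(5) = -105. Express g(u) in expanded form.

g(u) = -5u^2 + 4u

Write g(u) = au^2 + bu + c. Substituting each data point gives a linear system:
  9a - 3b + c = -57
  16a + 4b + c = -64
  25a + 5b + c = -105
Solving the system yields a = -5, b = 4, c = 0.
So g(u) = -5u^2 + 4u.
Check: g(5) = -105. ✓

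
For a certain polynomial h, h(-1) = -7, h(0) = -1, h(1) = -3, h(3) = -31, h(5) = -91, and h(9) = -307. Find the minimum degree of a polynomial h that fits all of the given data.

2

Divided differences on the nodes -1, 0, 1, 3, 5, 9:
  order 0: -7  -1  -3  -31  -91  -307
  order 1: 6  -2  -14  -30  -54
  order 2: -4  -4  -4  -4
  order 3: 0  0  0
  order 4: 0  0
  order 5: 0
The order-2 divided differences are all -4 (nonzero) and every higher order vanishes, so the data lies on a polynomial of degree exactly 2.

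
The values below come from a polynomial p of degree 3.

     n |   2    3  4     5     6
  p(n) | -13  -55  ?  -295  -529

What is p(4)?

-143

The 4 known points determine the degree-3 polynomial uniquely.
Write p(n) = an^3 + bn^2 + cn + d. Substituting each data point gives a linear system:
  8a + 4b + 2c + d = -13
  27a + 9b + 3c + d = -55
  125a + 25b + 5c + d = -295
  216a + 36b + 6c + d = -529
Solving the system yields a = -3, b = 4, c = -5, d = 5.
So p(n) = -3n^3 + 4n^2 - 5n + 5.
Then p(4) = -143.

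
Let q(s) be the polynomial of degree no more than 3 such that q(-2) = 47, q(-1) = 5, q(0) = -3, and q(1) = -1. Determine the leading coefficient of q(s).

-4

Write q(s) = as^3 + bs^2 + cs + d. Substituting each data point gives a linear system:
  -8a + 4b - 2c + d = 47
  -a + b - c + d = 5
  d = -3
  a + b + c + d = -1
Solving the system yields a = -4, b = 5, c = 1, d = -3.
So q(s) = -4s^3 + 5s^2 + s - 3.
The leading coefficient is -4.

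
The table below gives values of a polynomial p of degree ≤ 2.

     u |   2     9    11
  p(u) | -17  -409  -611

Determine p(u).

Write p(u) = au^2 + bu + c. Substituting each data point gives a linear system:
  4a + 2b + c = -17
  81a + 9b + c = -409
  121a + 11b + c = -611
Solving the system yields a = -5, b = -1, c = 5.
So p(u) = -5u^2 - u + 5.
Check: p(9) = -409. ✓

p(u) = -5u^2 - u + 5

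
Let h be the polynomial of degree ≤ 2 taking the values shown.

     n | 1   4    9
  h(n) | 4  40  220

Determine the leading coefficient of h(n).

3

Write h(n) = an^2 + bn + c. Substituting each data point gives a linear system:
  a + b + c = 4
  16a + 4b + c = 40
  81a + 9b + c = 220
Solving the system yields a = 3, b = -3, c = 4.
So h(n) = 3n^2 - 3n + 4.
The leading coefficient is 3.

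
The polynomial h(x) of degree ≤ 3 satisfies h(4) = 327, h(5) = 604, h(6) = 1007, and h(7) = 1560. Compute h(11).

5752

Using the Lagrange interpolation formula with nodes 4, 5, 6, 7:
  L_0(x) = (x - 5)(x - 6)(x - 7) / -6
  L_1(x) = (x - 4)(x - 6)(x - 7) / 2
  L_2(x) = (x - 4)(x - 5)(x - 7) / -2
  L_3(x) = (x - 4)(x - 5)(x - 6) / 6
Then h(x) = 327·L_0(x) + 604·L_1(x) + 1007·L_2(x) + 1560·L_3(x).
Expanding and collecting terms gives h(x) = 4x³ + 3x² + 6x - 1.
Evaluating at x = 11: h(11) = 5752.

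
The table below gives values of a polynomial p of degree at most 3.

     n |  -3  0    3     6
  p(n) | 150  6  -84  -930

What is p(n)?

p(n) = -5n^3 + 3n^2 + 6n + 6

Using the Lagrange interpolation formula with nodes -3, 0, 3, 6:
  L_0(n) = n(n - 3)(n - 6) / -162
  L_1(n) = (n + 3)(n - 3)(n - 6) / 54
  L_2(n) = (n + 3)n(n - 6) / -54
  L_3(n) = (n + 3)n(n - 3) / 162
Then p(n) = 150·L_0(n) + 6·L_1(n) - 84·L_2(n) - 930·L_3(n).
Expanding and collecting terms gives p(n) = -5n³ + 3n² + 6n + 6.
Check: p(0) = 6. ✓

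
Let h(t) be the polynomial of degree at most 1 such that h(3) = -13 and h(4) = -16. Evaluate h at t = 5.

-19

Write h(t) = at + b. Substituting each data point gives a linear system:
  3a + b = -13
  4a + b = -16
Solving the system yields a = -3, b = -4.
So h(t) = -3t - 4.
Then h(5) = -19.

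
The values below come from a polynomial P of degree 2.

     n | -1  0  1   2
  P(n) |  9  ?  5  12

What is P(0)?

4

The 3 known points determine the degree-2 polynomial uniquely.
Write P(n) = an^2 + bn + c. Substituting each data point gives a linear system:
  a - b + c = 9
  a + b + c = 5
  4a + 2b + c = 12
Solving the system yields a = 3, b = -2, c = 4.
So P(n) = 3n^2 - 2n + 4.
Then P(0) = 4.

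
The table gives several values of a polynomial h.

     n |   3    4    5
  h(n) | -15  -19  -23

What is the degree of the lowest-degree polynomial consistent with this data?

1

Forward differences of the values at n = 3, 4, 5:
  h  : -15  -19  -23
  Δ  : -4  -4
  Δ^2: 0
The first differences are constant (-4) and nonzero, while all higher differences vanish, so the minimal degree is 1.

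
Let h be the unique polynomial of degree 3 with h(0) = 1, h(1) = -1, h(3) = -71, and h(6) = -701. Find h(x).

Write h(x) = ax^3 + bx^2 + cx + d. Substituting each data point gives a linear system:
  d = 1
  a + b + c + d = -1
  27a + 9b + 3c + d = -71
  216a + 36b + 6c + d = -701
Solving the system yields a = -4, b = 5, c = -3, d = 1.
So h(x) = -4x^3 + 5x^2 - 3x + 1.
Check: h(1) = -1. ✓

h(x) = -4x^3 + 5x^2 - 3x + 1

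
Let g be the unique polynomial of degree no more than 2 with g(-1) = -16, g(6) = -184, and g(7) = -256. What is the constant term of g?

Write g(n) = an^2 + bn + c. Substituting each data point gives a linear system:
  a - b + c = -16
  36a + 6b + c = -184
  49a + 7b + c = -256
Solving the system yields a = -6, b = 6, c = -4.
So g(n) = -6n² + 6n - 4.
The constant term is -4.

-4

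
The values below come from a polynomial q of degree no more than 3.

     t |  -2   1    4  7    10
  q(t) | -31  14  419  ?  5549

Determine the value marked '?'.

On equispaced nodes a degree-3 polynomial has vanishing fourth forward difference, so
  q(-2) - 4·q(1) + 6·q(4) - 4·q(7) + q(10) = 0.
Substituting the known values and solving for q(7):
  -4·q(7) = -7976
  q(7) = 1994.

1994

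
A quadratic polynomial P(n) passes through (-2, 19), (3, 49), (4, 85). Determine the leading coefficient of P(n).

Write P(n) = an^2 + bn + c. Substituting each data point gives a linear system:
  4a - 2b + c = 19
  9a + 3b + c = 49
  16a + 4b + c = 85
Solving the system yields a = 5, b = 1, c = 1.
So P(n) = 5n^2 + n + 1.
The leading coefficient is 5.

5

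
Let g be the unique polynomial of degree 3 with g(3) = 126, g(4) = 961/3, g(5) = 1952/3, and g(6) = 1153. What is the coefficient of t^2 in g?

Write g(t) = at^3 + bt^2 + ct + d. Substituting each data point gives a linear system:
  27a + 9b + 3c + d = 126
  64a + 16b + 4c + d = 961/3
  125a + 25b + 5c + d = 1952/3
  216a + 36b + 6c + d = 1153
Solving the system yields a = 6, b = -4, c = 1/3, d = -1.
So g(t) = 6t^3 - 4t^2 + (1/3)t - 1.
The coefficient of t^2 is -4.

-4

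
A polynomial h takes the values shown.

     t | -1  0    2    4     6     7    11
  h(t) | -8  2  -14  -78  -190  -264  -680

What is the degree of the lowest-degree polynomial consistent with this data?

Divided differences on the nodes -1, 0, 2, 4, 6, 7, 11:
  order 0: -8  2  -14  -78  -190  -264  -680
  order 1: 10  -8  -32  -56  -74  -104
  order 2: -6  -6  -6  -6  -6
  order 3: 0  0  0  0
  order 4: 0  0  0
  order 5: 0  0
  order 6: 0
The order-2 divided differences are all -6 (nonzero) and every higher order vanishes, so the data lies on a polynomial of degree exactly 2.

2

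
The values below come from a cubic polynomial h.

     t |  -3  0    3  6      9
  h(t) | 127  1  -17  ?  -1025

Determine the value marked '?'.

-251

On equispaced nodes a degree-3 polynomial has vanishing fourth forward difference, so
  h(-3) - 4·h(0) + 6·h(3) - 4·h(6) + h(9) = 0.
Substituting the known values and solving for h(6):
  -4·h(6) = 1004
  h(6) = -251.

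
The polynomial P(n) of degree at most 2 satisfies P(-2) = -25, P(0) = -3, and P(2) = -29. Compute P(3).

Write P(n) = an^2 + bn + c. Substituting each data point gives a linear system:
  4a - 2b + c = -25
  c = -3
  4a + 2b + c = -29
Solving the system yields a = -6, b = -1, c = -3.
So P(n) = -6n² - n - 3.
Then P(3) = -60.

-60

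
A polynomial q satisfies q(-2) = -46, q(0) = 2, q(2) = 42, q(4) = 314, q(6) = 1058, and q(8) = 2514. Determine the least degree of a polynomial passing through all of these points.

Forward differences of the values at u = -2, 0, 2, 4, 6, 8:
  q  : -46  2  42  314  1058  2514
  Δ  : 48  40  272  744  1456
  Δ^2: -8  232  472  712
  Δ^3: 240  240  240
  Δ^4: 0  0
  Δ^5: 0
The third differences are constant (240) and nonzero, while all higher differences vanish, so the minimal degree is 3.

3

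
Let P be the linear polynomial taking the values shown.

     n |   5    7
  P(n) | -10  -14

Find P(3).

-6

Using the Lagrange interpolation formula with nodes 5, 7:
  L_0(n) = (n - 7) / -2
  L_1(n) = (n - 5) / 2
Then P(n) = -10·L_0(n) - 14·L_1(n).
Expanding and collecting terms gives P(n) = -2n.
Evaluating at n = 3: P(3) = -6.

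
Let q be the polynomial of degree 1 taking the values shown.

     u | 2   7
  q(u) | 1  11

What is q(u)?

q(u) = 2u - 3

Using the Lagrange interpolation formula with nodes 2, 7:
  L_0(u) = (u - 7) / -5
  L_1(u) = (u - 2) / 5
Then q(u) = 1·L_0(u) + 11·L_1(u).
Expanding and collecting terms gives q(u) = 2u - 3.
Check: q(7) = 11. ✓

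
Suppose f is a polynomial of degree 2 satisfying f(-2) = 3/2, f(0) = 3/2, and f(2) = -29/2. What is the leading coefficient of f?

-2

Write f(x) = ax^2 + bx + c. Substituting each data point gives a linear system:
  4a - 2b + c = 3/2
  c = 3/2
  4a + 2b + c = -29/2
Solving the system yields a = -2, b = -4, c = 3/2.
So f(x) = -2x^2 - 4x + 3/2.
The leading coefficient is -2.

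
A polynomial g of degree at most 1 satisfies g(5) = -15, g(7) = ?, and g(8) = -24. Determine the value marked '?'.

The 2 known points determine the degree-1 polynomial uniquely.
Write g(n) = an + b. Substituting each data point gives a linear system:
  5a + b = -15
  8a + b = -24
Solving the system yields a = -3, b = 0.
So g(n) = -3n.
Then g(7) = -21.

-21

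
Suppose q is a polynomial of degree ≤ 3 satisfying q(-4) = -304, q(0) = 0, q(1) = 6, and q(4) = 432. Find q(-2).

-24

Write q(u) = au^3 + bu^2 + cu + d. Substituting each data point gives a linear system:
  -64a + 16b - 4c + d = -304
  d = 0
  a + b + c + d = 6
  64a + 16b + 4c + d = 432
Solving the system yields a = 6, b = 4, c = -4, d = 0.
So q(u) = 6u^3 + 4u^2 - 4u.
Then q(-2) = -24.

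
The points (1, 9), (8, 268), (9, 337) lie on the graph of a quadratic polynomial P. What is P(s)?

P(s) = 4s^2 + s + 4

Using the Lagrange interpolation formula with nodes 1, 8, 9:
  L_0(s) = (s - 8)(s - 9) / 56
  L_1(s) = (s - 1)(s - 9) / -7
  L_2(s) = (s - 1)(s - 8) / 8
Then P(s) = 9·L_0(s) + 268·L_1(s) + 337·L_2(s).
Expanding and collecting terms gives P(s) = 4s^2 + s + 4.
Check: P(8) = 268. ✓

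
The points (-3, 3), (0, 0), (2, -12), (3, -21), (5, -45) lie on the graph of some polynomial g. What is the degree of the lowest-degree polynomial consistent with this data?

2

Divided differences on the nodes -3, 0, 2, 3, 5:
  order 0: 3  0  -12  -21  -45
  order 1: -1  -6  -9  -12
  order 2: -1  -1  -1
  order 3: 0  0
  order 4: 0
The order-2 divided differences are all -1 (nonzero) and every higher order vanishes, so the data lies on a polynomial of degree exactly 2.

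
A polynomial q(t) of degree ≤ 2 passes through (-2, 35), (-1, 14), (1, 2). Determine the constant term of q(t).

3

Write q(t) = at^2 + bt + c. Substituting each data point gives a linear system:
  4a - 2b + c = 35
  a - b + c = 14
  a + b + c = 2
Solving the system yields a = 5, b = -6, c = 3.
So q(t) = 5t^2 - 6t + 3.
The constant term is 3.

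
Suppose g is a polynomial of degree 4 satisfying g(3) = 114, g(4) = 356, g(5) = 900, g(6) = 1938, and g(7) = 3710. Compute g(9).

10656

Using the Lagrange interpolation formula with nodes 3, 4, 5, 6, 7:
  L_0(n) = (n - 4)(n - 5)(n - 6)(n - 7) / 24
  L_1(n) = (n - 3)(n - 5)(n - 6)(n - 7) / -6
  L_2(n) = (n - 3)(n - 4)(n - 6)(n - 7) / 4
  L_3(n) = (n - 3)(n - 4)(n - 5)(n - 7) / -6
  L_4(n) = (n - 3)(n - 4)(n - 5)(n - 6) / 24
Then g(n) = 114·L_0(n) + 356·L_1(n) + 900·L_2(n) + 1938·L_3(n) + 3710·L_4(n).
Expanding and collecting terms gives g(n) = 2n⁴ - 4n³ + 5n² + 5n.
Evaluating at n = 9: g(9) = 10656.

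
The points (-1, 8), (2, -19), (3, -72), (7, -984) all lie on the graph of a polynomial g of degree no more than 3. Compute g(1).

Write g(u) = au^3 + bu^2 + cu + d. Substituting each data point gives a linear system:
  -a + b - c + d = 8
  8a + 4b + 2c + d = -19
  27a + 9b + 3c + d = -72
  343a + 49b + 7c + d = -984
Solving the system yields a = -3, b = 1, c = -1, d = 3.
So g(u) = -3u^3 + u^2 - u + 3.
Then g(1) = 0.

0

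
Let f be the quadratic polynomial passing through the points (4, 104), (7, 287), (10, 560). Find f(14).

Forward differences of the values at s = 4, 7, 10:
  f  : 104  287  560
  Δ  : 183  273
  Δ^2: 90
The second differences are constant, confirming degree 2.
Interpolating (Newton forward form) and evaluating at s = 14 gives f(14) = 1064.

1064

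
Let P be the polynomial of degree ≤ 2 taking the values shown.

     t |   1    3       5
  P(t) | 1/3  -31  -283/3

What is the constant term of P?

4

Write P(t) = at^2 + bt + c. Substituting each data point gives a linear system:
  a + b + c = 1/3
  9a + 3b + c = -31
  25a + 5b + c = -283/3
Solving the system yields a = -4, b = 1/3, c = 4.
So P(t) = -4t² + (1/3)t + 4.
The constant term is 4.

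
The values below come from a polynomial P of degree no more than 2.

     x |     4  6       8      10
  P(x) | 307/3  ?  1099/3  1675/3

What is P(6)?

On equispaced nodes a degree-2 polynomial has vanishing third forward difference, so
  - P(4) + 3·P(6) - 3·P(8) + P(10) = 0.
Substituting the known values and solving for P(6):
  3·P(6) = 643
  P(6) = 643/3.

643/3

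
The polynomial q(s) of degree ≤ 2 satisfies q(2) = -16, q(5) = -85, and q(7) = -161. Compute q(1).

Using the Lagrange interpolation formula with nodes 2, 5, 7:
  L_0(s) = (s - 5)(s - 7) / 15
  L_1(s) = (s - 2)(s - 7) / -6
  L_2(s) = (s - 2)(s - 5) / 10
Then q(s) = -16·L_0(s) - 85·L_1(s) - 161·L_2(s).
Expanding and collecting terms gives q(s) = -3s^2 - 2s.
Evaluating at s = 1: q(1) = -5.

-5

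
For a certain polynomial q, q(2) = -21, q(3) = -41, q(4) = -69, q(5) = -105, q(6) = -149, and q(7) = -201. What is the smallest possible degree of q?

2

Forward differences of the values at u = 2, 3, 4, 5, 6, 7:
  q  : -21  -41  -69  -105  -149  -201
  Δ  : -20  -28  -36  -44  -52
  Δ^2: -8  -8  -8  -8
  Δ^3: 0  0  0
  Δ^4: 0  0
  Δ^5: 0
The second differences are constant (-8) and nonzero, while all higher differences vanish, so the minimal degree is 2.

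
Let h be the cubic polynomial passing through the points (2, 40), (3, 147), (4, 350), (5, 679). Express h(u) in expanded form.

h(u) = 5u^3 + 3u^2 - 3u - 6

Using the Lagrange interpolation formula with nodes 2, 3, 4, 5:
  L_0(u) = (u - 3)(u - 4)(u - 5) / -6
  L_1(u) = (u - 2)(u - 4)(u - 5) / 2
  L_2(u) = (u - 2)(u - 3)(u - 5) / -2
  L_3(u) = (u - 2)(u - 3)(u - 4) / 6
Then h(u) = 40·L_0(u) + 147·L_1(u) + 350·L_2(u) + 679·L_3(u).
Expanding and collecting terms gives h(u) = 5u^3 + 3u^2 - 3u - 6.
Check: h(5) = 679. ✓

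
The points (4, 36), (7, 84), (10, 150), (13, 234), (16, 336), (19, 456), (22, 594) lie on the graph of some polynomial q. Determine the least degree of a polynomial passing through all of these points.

2

Forward differences of the values at u = 4, 7, 10, 13, 16, 19, 22:
  q  : 36  84  150  234  336  456  594
  Δ  : 48  66  84  102  120  138
  Δ^2: 18  18  18  18  18
  Δ^3: 0  0  0  0
  Δ^4: 0  0  0
  Δ^5: 0  0
  Δ^6: 0
The second differences are constant (18) and nonzero, while all higher differences vanish, so the minimal degree is 2.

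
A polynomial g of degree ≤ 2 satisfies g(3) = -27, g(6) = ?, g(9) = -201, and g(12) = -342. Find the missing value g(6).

-96

The 3 known points determine the degree-2 polynomial uniquely.
Write g(t) = at^2 + bt + c. Substituting each data point gives a linear system:
  9a + 3b + c = -27
  81a + 9b + c = -201
  144a + 12b + c = -342
Solving the system yields a = -2, b = -5, c = 6.
So g(t) = -2t^2 - 5t + 6.
Then g(6) = -96.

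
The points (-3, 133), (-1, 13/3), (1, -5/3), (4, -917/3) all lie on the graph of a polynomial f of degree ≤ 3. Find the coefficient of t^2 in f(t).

1/3

Write f(t) = at^3 + bt^2 + ct + d. Substituting each data point gives a linear system:
  -27a + 9b - 3c + d = 133
  -a + b - c + d = 13/3
  a + b + c + d = -5/3
  64a + 16b + 4c + d = -917/3
Solving the system yields a = -5, b = 1/3, c = 2, d = 1.
So f(t) = -5t^3 + (1/3)t^2 + 2t + 1.
The coefficient of t^2 is 1/3.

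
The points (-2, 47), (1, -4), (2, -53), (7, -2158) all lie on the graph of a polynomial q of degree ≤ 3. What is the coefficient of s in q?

Write q(s) = as^3 + bs^2 + cs + d. Substituting each data point gives a linear system:
  -8a + 4b - 2c + d = 47
  a + b + c + d = -4
  8a + 4b + 2c + d = -53
  343a + 49b + 7c + d = -2158
Solving the system yields a = -6, b = -2, c = -1, d = 5.
So q(s) = -6s^3 - 2s^2 - s + 5.
The coefficient of s is -1.

-1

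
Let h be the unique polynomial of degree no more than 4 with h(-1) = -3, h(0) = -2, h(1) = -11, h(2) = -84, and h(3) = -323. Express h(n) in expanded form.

Write h(n) = an^4 + bn^3 + cn^2 + dn + e. Substituting each data point gives a linear system:
  a - b + c - d + e = -3
  e = -2
  a + b + c + d + e = -11
  16a + 8b + 4c + 2d + e = -84
  81a + 27b + 9c + 3d + e = -323
Solving the system yields a = -2, b = -5, c = -3, d = 1, e = -2.
So h(n) = -2n^4 - 5n^3 - 3n^2 + n - 2.
Check: h(0) = -2. ✓

h(n) = -2n^4 - 5n^3 - 3n^2 + n - 2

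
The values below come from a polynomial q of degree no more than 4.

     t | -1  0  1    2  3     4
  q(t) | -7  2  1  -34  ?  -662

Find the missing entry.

-199

The 5 known points determine the degree-4 polynomial uniquely.
Write q(t) = at^4 + bt^3 + ct^2 + dt + e. Substituting each data point gives a linear system:
  a - b + c - d + e = -7
  e = 2
  a + b + c + d + e = 1
  16a + 8b + 4c + 2d + e = -34
  256a + 64b + 16c + 4d + e = -662
Solving the system yields a = -3, b = 2, c = -2, d = 2, e = 2.
So q(t) = -3t⁴ + 2t³ - 2t² + 2t + 2.
Then q(3) = -199.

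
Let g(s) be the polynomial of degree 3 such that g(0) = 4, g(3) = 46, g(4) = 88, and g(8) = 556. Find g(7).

382

Write g(s) = as^3 + bs^2 + cs + d. Substituting each data point gives a linear system:
  d = 4
  27a + 9b + 3c + d = 46
  64a + 16b + 4c + d = 88
  512a + 64b + 8c + d = 556
Solving the system yields a = 1, b = 0, c = 5, d = 4.
So g(s) = s^3 + 5s + 4.
Then g(7) = 382.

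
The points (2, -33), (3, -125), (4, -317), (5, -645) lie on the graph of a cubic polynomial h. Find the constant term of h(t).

Write h(t) = at^3 + bt^2 + ct + d. Substituting each data point gives a linear system:
  8a + 4b + 2c + d = -33
  27a + 9b + 3c + d = -125
  64a + 16b + 4c + d = -317
  125a + 25b + 5c + d = -645
Solving the system yields a = -6, b = 4, c = 2, d = -5.
So h(t) = -6t^3 + 4t^2 + 2t - 5.
The constant term is -5.

-5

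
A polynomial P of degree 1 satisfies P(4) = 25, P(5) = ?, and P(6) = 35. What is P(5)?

The 2 known points determine the degree-1 polynomial uniquely.
Write P(t) = at + b. Substituting each data point gives a linear system:
  4a + b = 25
  6a + b = 35
Solving the system yields a = 5, b = 5.
So P(t) = 5t + 5.
Then P(5) = 30.

30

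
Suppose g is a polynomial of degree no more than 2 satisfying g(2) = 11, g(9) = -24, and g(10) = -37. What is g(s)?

Write g(s) = as^2 + bs + c. Substituting each data point gives a linear system:
  4a + 2b + c = 11
  81a + 9b + c = -24
  100a + 10b + c = -37
Solving the system yields a = -1, b = 6, c = 3.
So g(s) = -s^2 + 6s + 3.
Check: g(2) = 11. ✓

g(s) = -s^2 + 6s + 3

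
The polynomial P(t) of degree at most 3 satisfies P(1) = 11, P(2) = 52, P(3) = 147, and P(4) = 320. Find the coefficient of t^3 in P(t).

Write P(t) = at^3 + bt^2 + ct + d. Substituting each data point gives a linear system:
  a + b + c + d = 11
  8a + 4b + 2c + d = 52
  27a + 9b + 3c + d = 147
  64a + 16b + 4c + d = 320
Solving the system yields a = 4, b = 3, c = 4, d = 0.
So P(t) = 4t^3 + 3t^2 + 4t.
The leading coefficient is 4.

4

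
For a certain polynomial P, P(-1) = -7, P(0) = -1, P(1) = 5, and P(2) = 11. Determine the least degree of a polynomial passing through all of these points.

1

Forward differences of the values at n = -1, 0, 1, 2:
  P  : -7  -1  5  11
  Δ  : 6  6  6
  Δ^2: 0  0
  Δ^3: 0
The first differences are constant (6) and nonzero, while all higher differences vanish, so the minimal degree is 1.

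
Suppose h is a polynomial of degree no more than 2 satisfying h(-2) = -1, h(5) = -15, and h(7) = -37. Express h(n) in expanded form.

Using the Lagrange interpolation formula with nodes -2, 5, 7:
  L_0(n) = (n - 5)(n - 7) / 63
  L_1(n) = (n + 2)(n - 7) / -14
  L_2(n) = (n + 2)(n - 5) / 18
Then h(n) = -1·L_0(n) - 15·L_1(n) - 37·L_2(n).
Expanding and collecting terms gives h(n) = -n² + n + 5.
Check: h(-2) = -1. ✓

h(n) = -n^2 + n + 5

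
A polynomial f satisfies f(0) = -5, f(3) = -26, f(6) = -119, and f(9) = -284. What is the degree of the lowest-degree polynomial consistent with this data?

2

Forward differences of the values at t = 0, 3, 6, 9:
  f  : -5  -26  -119  -284
  Δ  : -21  -93  -165
  Δ^2: -72  -72
  Δ^3: 0
The second differences are constant (-72) and nonzero, while all higher differences vanish, so the minimal degree is 2.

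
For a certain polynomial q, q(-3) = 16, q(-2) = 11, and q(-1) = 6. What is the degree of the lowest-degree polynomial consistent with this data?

1

Forward differences of the values at u = -3, -2, -1:
  q  : 16  11  6
  Δ  : -5  -5
  Δ^2: 0
The first differences are constant (-5) and nonzero, while all higher differences vanish, so the minimal degree is 1.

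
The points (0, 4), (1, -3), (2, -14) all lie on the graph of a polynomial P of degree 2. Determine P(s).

Write P(s) = as^2 + bs + c. Substituting each data point gives a linear system:
  c = 4
  a + b + c = -3
  4a + 2b + c = -14
Solving the system yields a = -2, b = -5, c = 4.
So P(s) = -2s^2 - 5s + 4.
Check: P(2) = -14. ✓

P(s) = -2s^2 - 5s + 4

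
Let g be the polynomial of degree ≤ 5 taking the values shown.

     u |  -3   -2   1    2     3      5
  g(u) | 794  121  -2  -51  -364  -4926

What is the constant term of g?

Write g(u) = au^5 + bu^4 + cu^3 + du^2 + eu + k. Substituting each data point gives a linear system:
  -243a + 81b - 27c + 9d - 3e + k = 794
  -32a + 16b - 8c + 4d - 2e + k = 121
  a + b + c + d + e + k = -2
  32a + 16b + 8c + 4d + 2e + k = -51
  243a + 81b + 27c + 9d + 3e + k = -364
  3125a + 625b + 125c + 25d + 5e + k = -4926
Solving the system yields a = -2, b = 3, c = -4, d = -3, e = 5, k = -1.
So g(u) = -2u^5 + 3u^4 - 4u^3 - 3u^2 + 5u - 1.
The constant term is -1.

-1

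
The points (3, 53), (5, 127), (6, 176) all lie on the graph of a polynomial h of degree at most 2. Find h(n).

Write h(n) = an^2 + bn + c. Substituting each data point gives a linear system:
  9a + 3b + c = 53
  25a + 5b + c = 127
  36a + 6b + c = 176
Solving the system yields a = 4, b = 5, c = 2.
So h(n) = 4n² + 5n + 2.
Check: h(6) = 176. ✓

h(n) = 4n^2 + 5n + 2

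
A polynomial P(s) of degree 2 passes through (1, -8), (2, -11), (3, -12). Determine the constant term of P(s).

-3

Write P(s) = as^2 + bs + c. Substituting each data point gives a linear system:
  a + b + c = -8
  4a + 2b + c = -11
  9a + 3b + c = -12
Solving the system yields a = 1, b = -6, c = -3.
So P(s) = s^2 - 6s - 3.
The constant term is -3.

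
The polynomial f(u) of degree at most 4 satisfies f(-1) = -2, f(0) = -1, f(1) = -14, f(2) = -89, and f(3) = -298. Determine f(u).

f(u) = -u^4 - 6u^3 - 6u^2 - 1

Write f(u) = au^4 + bu^3 + cu^2 + du + e. Substituting each data point gives a linear system:
  a - b + c - d + e = -2
  e = -1
  a + b + c + d + e = -14
  16a + 8b + 4c + 2d + e = -89
  81a + 27b + 9c + 3d + e = -298
Solving the system yields a = -1, b = -6, c = -6, d = 0, e = -1.
So f(u) = -u⁴ - 6u³ - 6u² - 1.
Check: f(2) = -89. ✓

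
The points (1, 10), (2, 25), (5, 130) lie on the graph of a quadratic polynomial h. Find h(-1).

10

Write h(t) = at^2 + bt + c. Substituting each data point gives a linear system:
  a + b + c = 10
  4a + 2b + c = 25
  25a + 5b + c = 130
Solving the system yields a = 5, b = 0, c = 5.
So h(t) = 5t² + 5.
Then h(-1) = 10.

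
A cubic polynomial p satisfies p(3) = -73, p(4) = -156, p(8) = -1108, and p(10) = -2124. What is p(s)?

Using the Lagrange interpolation formula with nodes 3, 4, 8, 10:
  L_0(s) = (s - 4)(s - 8)(s - 10) / -35
  L_1(s) = (s - 3)(s - 8)(s - 10) / 24
  L_2(s) = (s - 3)(s - 4)(s - 10) / -40
  L_3(s) = (s - 3)(s - 4)(s - 8) / 84
Then p(s) = -73·L_0(s) - 156·L_1(s) - 1108·L_2(s) - 2124·L_3(s).
Expanding and collecting terms gives p(s) = -2s^3 - s^2 - 2s - 4.
Check: p(10) = -2124. ✓

p(s) = -2s^3 - s^2 - 2s - 4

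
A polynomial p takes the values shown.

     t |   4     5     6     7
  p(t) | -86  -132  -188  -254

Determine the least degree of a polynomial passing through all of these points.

Forward differences of the values at t = 4, 5, 6, 7:
  p  : -86  -132  -188  -254
  Δ  : -46  -56  -66
  Δ^2: -10  -10
  Δ^3: 0
The second differences are constant (-10) and nonzero, while all higher differences vanish, so the minimal degree is 2.

2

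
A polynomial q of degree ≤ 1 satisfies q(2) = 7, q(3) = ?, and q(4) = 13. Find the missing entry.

On equispaced nodes a degree-1 polynomial has vanishing second forward difference, so
  q(2) - 2·q(3) + q(4) = 0.
Substituting the known values and solving for q(3):
  -2·q(3) = -20
  q(3) = 10.

10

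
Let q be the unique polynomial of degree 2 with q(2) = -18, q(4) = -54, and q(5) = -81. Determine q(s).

Using the Lagrange interpolation formula with nodes 2, 4, 5:
  L_0(s) = (s - 4)(s - 5) / 6
  L_1(s) = (s - 2)(s - 5) / -2
  L_2(s) = (s - 2)(s - 4) / 3
Then q(s) = -18·L_0(s) - 54·L_1(s) - 81·L_2(s).
Expanding and collecting terms gives q(s) = -3s² - 6.
Check: q(2) = -18. ✓

q(s) = -3s^2 - 6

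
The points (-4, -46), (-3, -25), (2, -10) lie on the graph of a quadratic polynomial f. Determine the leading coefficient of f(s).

-3

Write f(s) = as^2 + bs + c. Substituting each data point gives a linear system:
  16a - 4b + c = -46
  9a - 3b + c = -25
  4a + 2b + c = -10
Solving the system yields a = -3, b = 0, c = 2.
So f(s) = -3s^2 + 2.
The leading coefficient is -3.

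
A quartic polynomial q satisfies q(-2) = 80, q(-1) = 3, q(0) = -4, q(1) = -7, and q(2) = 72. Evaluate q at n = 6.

7808

Write q(n) = an^4 + bn^3 + cn^2 + dn + e. Substituting each data point gives a linear system:
  16a - 8b + 4c - 2d + e = 80
  a - b + c - d + e = 3
  e = -4
  a + b + c + d + e = -7
  16a + 8b + 4c + 2d + e = 72
Solving the system yields a = 6, b = 1, c = -4, d = -6, e = -4.
So q(n) = 6n^4 + n^3 - 4n^2 - 6n - 4.
Then q(6) = 7808.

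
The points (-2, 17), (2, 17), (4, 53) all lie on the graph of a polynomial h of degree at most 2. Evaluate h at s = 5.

80

Using the Lagrange interpolation formula with nodes -2, 2, 4:
  L_0(s) = (s - 2)(s - 4) / 24
  L_1(s) = (s + 2)(s - 4) / -8
  L_2(s) = (s + 2)(s - 2) / 12
Then h(s) = 17·L_0(s) + 17·L_1(s) + 53·L_2(s).
Expanding and collecting terms gives h(s) = 3s^2 + 5.
Evaluating at s = 5: h(5) = 80.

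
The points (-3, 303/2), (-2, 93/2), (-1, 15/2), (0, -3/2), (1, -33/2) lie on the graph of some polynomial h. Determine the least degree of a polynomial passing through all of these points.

3

Forward differences of the values at s = -3, -2, -1, 0, 1:
  h  : 303/2  93/2  15/2  -3/2  -33/2
  Δ  : -105  -39  -9  -15
  Δ^2: 66  30  -6
  Δ^3: -36  -36
  Δ^4: 0
The third differences are constant (-36) and nonzero, while all higher differences vanish, so the minimal degree is 3.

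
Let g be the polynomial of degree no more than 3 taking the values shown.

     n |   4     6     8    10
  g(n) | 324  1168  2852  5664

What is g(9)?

Write g(n) = an^3 + bn^2 + cn + d. Substituting each data point gives a linear system:
  64a + 16b + 4c + d = 324
  216a + 36b + 6c + d = 1168
  512a + 64b + 8c + d = 2852
  1000a + 100b + 10c + d = 5664
Solving the system yields a = 6, b = -3, c = -4, d = 4.
So g(n) = 6n^3 - 3n^2 - 4n + 4.
Then g(9) = 4099.

4099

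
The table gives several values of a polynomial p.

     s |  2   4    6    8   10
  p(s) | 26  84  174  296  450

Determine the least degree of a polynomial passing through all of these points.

Forward differences of the values at s = 2, 4, 6, 8, 10:
  p  : 26  84  174  296  450
  Δ  : 58  90  122  154
  Δ^2: 32  32  32
  Δ^3: 0  0
  Δ^4: 0
The second differences are constant (32) and nonzero, while all higher differences vanish, so the minimal degree is 2.

2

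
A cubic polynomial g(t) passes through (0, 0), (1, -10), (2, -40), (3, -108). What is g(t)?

g(t) = -3t^3 - t^2 - 6t

Write g(t) = at^3 + bt^2 + ct + d. Substituting each data point gives a linear system:
  d = 0
  a + b + c + d = -10
  8a + 4b + 2c + d = -40
  27a + 9b + 3c + d = -108
Solving the system yields a = -3, b = -1, c = -6, d = 0.
So g(t) = -3t³ - t² - 6t.
Check: g(3) = -108. ✓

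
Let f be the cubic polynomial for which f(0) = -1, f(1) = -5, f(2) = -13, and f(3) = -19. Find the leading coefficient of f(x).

1

Write f(x) = ax^3 + bx^2 + cx + d. Substituting each data point gives a linear system:
  d = -1
  a + b + c + d = -5
  8a + 4b + 2c + d = -13
  27a + 9b + 3c + d = -19
Solving the system yields a = 1, b = -5, c = 0, d = -1.
So f(x) = x^3 - 5x^2 - 1.
The leading coefficient is 1.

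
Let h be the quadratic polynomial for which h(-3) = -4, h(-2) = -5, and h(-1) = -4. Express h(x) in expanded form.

Write h(x) = ax^2 + bx + c. Substituting each data point gives a linear system:
  9a - 3b + c = -4
  4a - 2b + c = -5
  a - b + c = -4
Solving the system yields a = 1, b = 4, c = -1.
So h(x) = x^2 + 4x - 1.
Check: h(-1) = -4. ✓

h(x) = x^2 + 4x - 1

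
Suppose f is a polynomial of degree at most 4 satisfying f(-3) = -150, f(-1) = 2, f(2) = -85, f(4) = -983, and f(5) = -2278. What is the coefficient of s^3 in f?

Write f(s) = as^4 + bs^3 + cs^2 + ds + e. Substituting each data point gives a linear system:
  81a - 27b + 9c - 3d + e = -150
  a - b + c - d + e = 2
  16a + 8b + 4c + 2d + e = -85
  256a + 64b + 16c + 4d + e = -983
  625a + 125b + 25c + 5d + e = -2278
Solving the system yields a = -3, b = -3, c = 0, d = -5, e = -3.
So f(s) = -3s^4 - 3s^3 - 5s - 3.
The coefficient of s^3 is -3.

-3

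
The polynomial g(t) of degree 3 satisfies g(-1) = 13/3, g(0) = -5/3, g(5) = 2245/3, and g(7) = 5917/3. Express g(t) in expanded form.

g(t) = 5t^3 + 6t^2 - 5t - 5/3

Write g(t) = at^3 + bt^2 + ct + d. Substituting each data point gives a linear system:
  -a + b - c + d = 13/3
  d = -5/3
  125a + 25b + 5c + d = 2245/3
  343a + 49b + 7c + d = 5917/3
Solving the system yields a = 5, b = 6, c = -5, d = -5/3.
So g(t) = 5t^3 + 6t^2 - 5t - 5/3.
Check: g(7) = 5917/3. ✓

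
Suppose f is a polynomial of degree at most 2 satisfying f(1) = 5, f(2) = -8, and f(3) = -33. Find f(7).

-253

Forward differences of the values at n = 1, 2, 3:
  f  : 5  -8  -33
  Δ  : -13  -25
  Δ^2: -12
The second differences are constant, confirming degree 2.
Interpolating (Newton forward form) and evaluating at n = 7 gives f(7) = -253.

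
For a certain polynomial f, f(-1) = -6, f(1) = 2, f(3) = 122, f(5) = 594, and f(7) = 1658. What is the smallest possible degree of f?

Forward differences of the values at x = -1, 1, 3, 5, 7:
  f  : -6  2  122  594  1658
  Δ  : 8  120  472  1064
  Δ^2: 112  352  592
  Δ^3: 240  240
  Δ^4: 0
The third differences are constant (240) and nonzero, while all higher differences vanish, so the minimal degree is 3.

3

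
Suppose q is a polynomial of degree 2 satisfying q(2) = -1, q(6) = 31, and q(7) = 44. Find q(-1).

-4

Write q(n) = an^2 + bn + c. Substituting each data point gives a linear system:
  4a + 2b + c = -1
  36a + 6b + c = 31
  49a + 7b + c = 44
Solving the system yields a = 1, b = 0, c = -5.
So q(n) = n² - 5.
Then q(-1) = -4.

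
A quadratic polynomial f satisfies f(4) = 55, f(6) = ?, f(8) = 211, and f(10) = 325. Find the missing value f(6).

121

On equispaced nodes a degree-2 polynomial has vanishing third forward difference, so
  - f(4) + 3·f(6) - 3·f(8) + f(10) = 0.
Substituting the known values and solving for f(6):
  3·f(6) = 363
  f(6) = 121.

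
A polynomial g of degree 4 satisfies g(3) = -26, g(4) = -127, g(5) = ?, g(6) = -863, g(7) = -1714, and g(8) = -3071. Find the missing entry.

The 5 known points determine the degree-4 polynomial uniquely.
Write g(t) = at^4 + bt^3 + ct^2 + dt + e. Substituting each data point gives a linear system:
  81a + 27b + 9c + 3d + e = -26
  256a + 64b + 16c + 4d + e = -127
  1296a + 216b + 36c + 6d + e = -863
  2401a + 343b + 49c + 7d + e = -1714
  4096a + 512b + 64c + 8d + e = -3071
Solving the system yields a = -1, b = 2, c = 0, d = 0, e = 1.
So g(t) = -t⁴ + 2t³ + 1.
Then g(5) = -374.

-374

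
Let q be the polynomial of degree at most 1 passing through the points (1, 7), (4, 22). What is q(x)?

Write q(x) = ax + b. Substituting each data point gives a linear system:
  a + b = 7
  4a + b = 22
Solving the system yields a = 5, b = 2.
So q(x) = 5x + 2.
Check: q(4) = 22. ✓

q(x) = 5x + 2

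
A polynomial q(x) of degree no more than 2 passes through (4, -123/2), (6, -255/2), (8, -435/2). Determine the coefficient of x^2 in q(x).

-3

Write q(x) = ax^2 + bx + c. Substituting each data point gives a linear system:
  16a + 4b + c = -123/2
  36a + 6b + c = -255/2
  64a + 8b + c = -435/2
Solving the system yields a = -3, b = -3, c = -3/2.
So q(x) = -3x^2 - 3x - 3/2.
The leading coefficient is -3.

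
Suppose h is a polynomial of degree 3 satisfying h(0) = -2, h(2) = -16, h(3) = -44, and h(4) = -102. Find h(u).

h(u) = -2u^3 + 3u^2 - 5u - 2

Write h(u) = au^3 + bu^2 + cu + d. Substituting each data point gives a linear system:
  d = -2
  8a + 4b + 2c + d = -16
  27a + 9b + 3c + d = -44
  64a + 16b + 4c + d = -102
Solving the system yields a = -2, b = 3, c = -5, d = -2.
So h(u) = -2u³ + 3u² - 5u - 2.
Check: h(0) = -2. ✓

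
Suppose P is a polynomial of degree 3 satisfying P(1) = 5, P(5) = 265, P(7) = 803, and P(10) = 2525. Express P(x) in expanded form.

Write P(x) = ax^3 + bx^2 + cx + d. Substituting each data point gives a linear system:
  a + b + c + d = 5
  125a + 25b + 5c + d = 265
  343a + 49b + 7c + d = 803
  1000a + 100b + 10c + d = 2525
Solving the system yields a = 3, b = -5, c = 2, d = 5.
So P(x) = 3x^3 - 5x^2 + 2x + 5.
Check: P(5) = 265. ✓

P(x) = 3x^3 - 5x^2 + 2x + 5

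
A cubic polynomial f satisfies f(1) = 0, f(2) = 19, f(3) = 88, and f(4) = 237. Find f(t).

Write f(t) = at^3 + bt^2 + ct + d. Substituting each data point gives a linear system:
  a + b + c + d = 0
  8a + 4b + 2c + d = 19
  27a + 9b + 3c + d = 88
  64a + 16b + 4c + d = 237
Solving the system yields a = 5, b = -5, c = -1, d = 1.
So f(t) = 5t³ - 5t² - t + 1.
Check: f(3) = 88. ✓

f(t) = 5t^3 - 5t^2 - t + 1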